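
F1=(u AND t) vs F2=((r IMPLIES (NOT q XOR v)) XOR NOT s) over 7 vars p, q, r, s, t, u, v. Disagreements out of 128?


F1 = (u AND t)
F2 = ((r IMPLIES (NOT q XOR v)) XOR NOT s)
Evaluate both on each of 128 rows (bits = p,q,r,s,t,u,v):
  row 0 [0000000]: F1=0 F2=0 -> 0
  row 1 [0000001]: F1=0 F2=0 -> 0
  row 2 [0000010]: F1=0 F2=0 -> 0
  row 3 [0000011]: F1=0 F2=0 -> 0
  row 4 [0000100]: F1=0 F2=0 -> 0
  (every remaining row is evaluated the same way; all 128 results are listed next)
Full result column, 8 rows per line (p,q,r,s fixed per line; t,u,v runs 000..111 left to right):
  rows 0-7 [p,q,r,s=0000]: 00000011  (ones: 2)
  rows 8-15 [p,q,r,s=0001]: 11111100  (ones: 6)
  rows 16-23 [p,q,r,s=0010]: 01010110  (ones: 4)
  rows 24-31 [p,q,r,s=0011]: 10101001  (ones: 4)
  rows 32-39 [p,q,r,s=0100]: 00000011  (ones: 2)
  rows 40-47 [p,q,r,s=0101]: 11111100  (ones: 6)
  rows 48-55 [p,q,r,s=0110]: 10101001  (ones: 4)
  rows 56-63 [p,q,r,s=0111]: 01010110  (ones: 4)
  rows 64-71 [p,q,r,s=1000]: 00000011  (ones: 2)
  rows 72-79 [p,q,r,s=1001]: 11111100  (ones: 6)
  rows 80-87 [p,q,r,s=1010]: 01010110  (ones: 4)
  rows 88-95 [p,q,r,s=1011]: 10101001  (ones: 4)
  rows 96-103 [p,q,r,s=1100]: 00000011  (ones: 2)
  rows 104-111 [p,q,r,s=1101]: 11111100  (ones: 6)
  rows 112-119 [p,q,r,s=1110]: 10101001  (ones: 4)
  rows 120-127 [p,q,r,s=1111]: 01010110  (ones: 4)
Disagreements = 2+6+4+4+2+6+4+4+2+6+4+4+2+6+4+4 = 64

64


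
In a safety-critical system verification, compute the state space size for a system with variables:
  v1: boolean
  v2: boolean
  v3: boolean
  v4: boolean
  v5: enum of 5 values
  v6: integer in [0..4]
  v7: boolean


State space = product of domain sizes of all variables.
Domain sizes:
  v1 (boolean): 2
  v2 (boolean): 2
  v3 (boolean): 2
  v4 (boolean): 2
  v5 (enum of 5 values): 5
  v6 (integer in [0..4]): 5
  v7 (boolean): 2
Product = 2 * 2 * 2 * 2 * 5 * 5 * 2 = 800

800


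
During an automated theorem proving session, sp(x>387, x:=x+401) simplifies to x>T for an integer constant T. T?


Formula: sp(P, x:=E) = exists old_x. (x = E[old_x/x]) AND P[old_x/x] (old_x is the value of x before the assignment; eliminate old_x by solving x = E[old_x/x] for old_x)
Step 1: Precondition P: x>387, i.e. old_x > 387
Step 2: Assignment gives x = old_x + 401, so old_x = x - 401
Step 3: Substitute into P: x - 401 > 387
Step 4: Simplify: x > 387+401 = 788

788


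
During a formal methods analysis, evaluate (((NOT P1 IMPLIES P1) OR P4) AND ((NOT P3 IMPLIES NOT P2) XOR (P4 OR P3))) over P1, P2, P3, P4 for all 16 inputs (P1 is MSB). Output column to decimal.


Formula: (((NOT P1 IMPLIES P1) OR P4) AND ((NOT P3 IMPLIES NOT P2) XOR (P4 OR P3))) over P1, P2, P3, P4 (16 rows)
Evaluate each row (bits = P1,P2,P3,P4, MSB first):
  row 0 [0000]: (((NOT 0 IMPLIES 0) OR 0) AND ((NOT 0 IMPLIES NOT 0) XOR (0 OR 0))) -> 0
  row 1 [0001]: (((NOT 0 IMPLIES 0) OR 1) AND ((NOT 0 IMPLIES NOT 0) XOR (1 OR 0))) -> 0
  row 2 [0010]: (((NOT 0 IMPLIES 0) OR 0) AND ((NOT 1 IMPLIES NOT 0) XOR (0 OR 1))) -> 0
  row 3 [0011]: (((NOT 0 IMPLIES 0) OR 1) AND ((NOT 1 IMPLIES NOT 0) XOR (1 OR 1))) -> 0
  row 4 [0100]: (((NOT 0 IMPLIES 0) OR 0) AND ((NOT 0 IMPLIES NOT 1) XOR (0 OR 0))) -> 0
  row 5 [0101]: (((NOT 0 IMPLIES 0) OR 1) AND ((NOT 0 IMPLIES NOT 1) XOR (1 OR 0))) -> 1
  row 6 [0110]: (((NOT 0 IMPLIES 0) OR 0) AND ((NOT 1 IMPLIES NOT 1) XOR (0 OR 1))) -> 0
  row 7 [0111]: (((NOT 0 IMPLIES 0) OR 1) AND ((NOT 1 IMPLIES NOT 1) XOR (1 OR 1))) -> 0
  row 8 [1000]: (((NOT 1 IMPLIES 1) OR 0) AND ((NOT 0 IMPLIES NOT 0) XOR (0 OR 0))) -> 1
  row 9 [1001]: (((NOT 1 IMPLIES 1) OR 1) AND ((NOT 0 IMPLIES NOT 0) XOR (1 OR 0))) -> 0
  row 10 [1010]: (((NOT 1 IMPLIES 1) OR 0) AND ((NOT 1 IMPLIES NOT 0) XOR (0 OR 1))) -> 0
  row 11 [1011]: (((NOT 1 IMPLIES 1) OR 1) AND ((NOT 1 IMPLIES NOT 0) XOR (1 OR 1))) -> 0
  row 12 [1100]: (((NOT 1 IMPLIES 1) OR 0) AND ((NOT 0 IMPLIES NOT 1) XOR (0 OR 0))) -> 0
  row 13 [1101]: (((NOT 1 IMPLIES 1) OR 1) AND ((NOT 0 IMPLIES NOT 1) XOR (1 OR 0))) -> 1
  row 14 [1110]: (((NOT 1 IMPLIES 1) OR 0) AND ((NOT 1 IMPLIES NOT 1) XOR (0 OR 1))) -> 0
  row 15 [1111]: (((NOT 1 IMPLIES 1) OR 1) AND ((NOT 1 IMPLIES NOT 1) XOR (1 OR 1))) -> 0
Full result column, 4 rows per line (P1,P2 fixed per line; P3,P4 runs 00..11 left to right):
  rows 0-3 [P1,P2=00]: 0000  = hex 0
  rows 4-7 [P1,P2=01]: 0100  = hex 4
  rows 8-11 [P1,P2=10]: 1000  = hex 8
  rows 12-15 [P1,P2=11]: 0100  = hex 4
Output column (row 0 .. row 15) = 0000010010000100
Output column grouped in 4s = 0000 0100 1000 0100 = 0x0484
Convert to decimal digit by digit (value = value*16 + digit):
  0 -> 0
  0*16 + 4 = 4
  4*16 + 8 = 72
  72*16 + 4 = 1156
Decimal = 1156

1156


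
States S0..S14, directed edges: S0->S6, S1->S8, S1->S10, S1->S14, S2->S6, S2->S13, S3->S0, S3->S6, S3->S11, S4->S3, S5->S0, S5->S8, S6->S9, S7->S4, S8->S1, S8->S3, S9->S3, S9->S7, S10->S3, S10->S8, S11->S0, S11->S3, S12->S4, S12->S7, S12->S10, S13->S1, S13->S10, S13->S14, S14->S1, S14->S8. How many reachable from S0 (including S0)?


BFS from S0:
  layer 0: {S0}
  layer 1: {S6}
  layer 2: {S9}
  layer 3: {S3, S7}
  layer 4: {S4, S11}
Reachable set: {S0, S3, S4, S6, S7, S9, S11}
Count = 7

7


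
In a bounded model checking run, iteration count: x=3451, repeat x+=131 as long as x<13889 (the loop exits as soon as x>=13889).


Step 1: x goes from 3451 toward 13889 by 131; the body runs while x<13889, so iterations = ceil((bound-start)/step)
Step 2: Distance=10438
Step 3: ceil(10438/131)=80

80


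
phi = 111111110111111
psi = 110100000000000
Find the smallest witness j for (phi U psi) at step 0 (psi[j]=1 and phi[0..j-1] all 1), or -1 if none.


(phi U psi) at 0: need smallest j with psi[j]=1 and phi[i]=1 for all i in [0,j).
Scan from step 0:
  step 0: psi=1 and phi held for [0,0) -> witness found
Witness step = 0

0


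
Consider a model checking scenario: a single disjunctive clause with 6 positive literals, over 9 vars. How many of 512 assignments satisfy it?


Step 1: Total=2^9=512
Step 2: Unsat when all 6 false: 2^3=8
Step 3: Sat=512-8=504

504


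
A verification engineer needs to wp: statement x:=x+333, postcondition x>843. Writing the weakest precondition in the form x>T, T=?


Formula: wp(x:=E, P) = P[E/x] (substitute E for x in postcondition)
Step 1: Postcondition: x>843
Step 2: Substitute x+333 for x: x+333>843
Step 3: Solve for x: x > 843-333 = 510

510


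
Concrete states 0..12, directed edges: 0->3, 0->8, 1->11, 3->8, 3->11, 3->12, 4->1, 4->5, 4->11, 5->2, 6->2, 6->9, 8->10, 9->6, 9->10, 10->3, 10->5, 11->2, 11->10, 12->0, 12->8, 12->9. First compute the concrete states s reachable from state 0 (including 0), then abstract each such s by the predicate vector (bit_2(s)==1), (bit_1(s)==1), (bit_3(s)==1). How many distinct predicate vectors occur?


BFS from 0:
Concrete reachable: {0, 2, 3, 5, 6, 8, 9, 10, 11, 12}
Abstract via predicates (bit_2(s)==1), (bit_1(s)==1), (bit_3(s)==1):
  (0,0,0) <- {0}
  (0,0,1) <- {8, 9}
  (0,1,0) <- {2, 3}
  (0,1,1) <- {10, 11}
  (1,0,0) <- {5}
  (1,0,1) <- {12}
  (1,1,0) <- {6}
Distinct abstract states = 7

7


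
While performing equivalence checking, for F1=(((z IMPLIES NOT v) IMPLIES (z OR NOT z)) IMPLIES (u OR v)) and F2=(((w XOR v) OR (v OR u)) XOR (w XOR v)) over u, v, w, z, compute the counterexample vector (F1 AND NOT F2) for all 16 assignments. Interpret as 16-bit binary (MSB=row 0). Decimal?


F1 = (((z IMPLIES NOT v) IMPLIES (z OR NOT z)) IMPLIES (u OR v))
F2 = (((w XOR v) OR (v OR u)) XOR (w XOR v))
Counterexample to F1=>F2 is where F1=1 and F2=0.
Evaluate each row (bits = u,v,w,z, MSB first):
  row 0 [0000]: F1=0 F2=0 -> F1&~F2 -> 0
  row 1 [0001]: F1=0 F2=0 -> F1&~F2 -> 0
  row 2 [0010]: F1=0 F2=0 -> F1&~F2 -> 0
  row 3 [0011]: F1=0 F2=0 -> F1&~F2 -> 0
  row 4 [0100]: F1=1 F2=0 -> F1&~F2 -> 1
  row 5 [0101]: F1=1 F2=0 -> F1&~F2 -> 1
  row 6 [0110]: F1=1 F2=1 -> F1&~F2 -> 0
  row 7 [0111]: F1=1 F2=1 -> F1&~F2 -> 0
  row 8 [1000]: F1=1 F2=1 -> F1&~F2 -> 0
  row 9 [1001]: F1=1 F2=1 -> F1&~F2 -> 0
  row 10 [1010]: F1=1 F2=0 -> F1&~F2 -> 1
  row 11 [1011]: F1=1 F2=0 -> F1&~F2 -> 1
  row 12 [1100]: F1=1 F2=0 -> F1&~F2 -> 1
  row 13 [1101]: F1=1 F2=0 -> F1&~F2 -> 1
  row 14 [1110]: F1=1 F2=1 -> F1&~F2 -> 0
  row 15 [1111]: F1=1 F2=1 -> F1&~F2 -> 0
Full result column, 4 rows per line (u,v fixed per line; w,z runs 00..11 left to right):
  rows 0-3 [u,v=00]: 0000  = hex 0
  rows 4-7 [u,v=01]: 1100  = hex C
  rows 8-11 [u,v=10]: 0011  = hex 3
  rows 12-15 [u,v=11]: 1100  = hex C
Counterexample vector (row 0 .. row 15) = 0000110000111100
Output column grouped in 4s = 0000 1100 0011 1100 = 0x0C3C
Convert to decimal digit by digit (value = value*16 + digit):
  0 -> 0
  0*16 + 12 (C) = 12
  12*16 + 3 = 195
  195*16 + 12 (C) = 3132
Decimal = 3132

3132


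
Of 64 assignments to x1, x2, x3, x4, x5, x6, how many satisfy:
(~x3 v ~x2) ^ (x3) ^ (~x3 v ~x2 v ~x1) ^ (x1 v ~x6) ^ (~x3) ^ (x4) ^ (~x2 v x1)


CNF with 7 clauses over 6 vars (64 assignments).
An assignment satisfies CNF iff every clause has >=1 true literal.
Check each row (bits = x1,x2,x3,x4,x5,x6; clause T/F shown):
  row 0 [000000]: clauses=TFTTTFT -> 0
  row 1 [000001]: clauses=TFTFTFT -> 0
  row 2 [000010]: clauses=TFTTTFT -> 0
  row 3 [000011]: clauses=TFTFTFT -> 0
  row 4 [000100]: clauses=TFTTTTT -> 0
  (every remaining row is evaluated the same way; all 64 results are listed next)
Full result column, 8 rows per line (x1,x2,x3 fixed per line; x4,x5,x6 runs 000..111 left to right):
  rows 0-7 [x1,x2,x3=000]: 00000000  (ones: 0)
  rows 8-15 [x1,x2,x3=001]: 00000000  (ones: 0)
  rows 16-23 [x1,x2,x3=010]: 00000000  (ones: 0)
  rows 24-31 [x1,x2,x3=011]: 00000000  (ones: 0)
  rows 32-39 [x1,x2,x3=100]: 00000000  (ones: 0)
  rows 40-47 [x1,x2,x3=101]: 00000000  (ones: 0)
  rows 48-55 [x1,x2,x3=110]: 00000000  (ones: 0)
  rows 56-63 [x1,x2,x3=111]: 00000000  (ones: 0)
Satisfying assignments = 0+0+0+0+0+0+0+0 = 0

0


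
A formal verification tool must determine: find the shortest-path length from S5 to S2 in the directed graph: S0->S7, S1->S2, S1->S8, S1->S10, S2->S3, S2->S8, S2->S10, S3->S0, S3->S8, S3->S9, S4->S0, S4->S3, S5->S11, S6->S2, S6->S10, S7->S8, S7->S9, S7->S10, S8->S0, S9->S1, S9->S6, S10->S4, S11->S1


BFS layer-by-layer from S5:
  dist 0: {S5}
  dist 1: {S11}
  dist 2: {S1}
  dist 3: {S2, S8, S10}
  -> S2 reached at distance 3
Shortest path length = 3

3


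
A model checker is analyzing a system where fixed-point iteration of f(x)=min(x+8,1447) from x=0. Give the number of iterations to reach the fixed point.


Step 1: x=0, cap=1447, increment=8
Step 2: x grows by 8 each step until capped at 1447; fixed point is x=1447
Step 3: iterations = ceil(1447/8) = 181

181


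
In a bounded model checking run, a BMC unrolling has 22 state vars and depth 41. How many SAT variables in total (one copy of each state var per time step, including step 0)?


BMC unrolls to depth k, creating one copy of each state var for steps 0..k.
Step count = 41 + 1 = 42 (steps 0 through 41)
Vars per step = 22
Total = 22 * 42 = 924

924


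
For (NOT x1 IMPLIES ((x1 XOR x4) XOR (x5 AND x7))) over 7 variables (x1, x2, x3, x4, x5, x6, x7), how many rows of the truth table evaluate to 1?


Formula: (NOT x1 IMPLIES ((x1 XOR x4) XOR (x5 AND x7))) over 7 vars (128 rows)
Evaluate each row (x1, x2, x3, x4, x5, x6, x7 as bits, MSB first):
  row 0 [0000000]: (NOT 0 IMPLIES ((0 XOR 0) XOR (0 AND 0))) -> 0
  row 1 [0000001]: (NOT 0 IMPLIES ((0 XOR 0) XOR (0 AND 1))) -> 0
  row 2 [0000010]: (NOT 0 IMPLIES ((0 XOR 0) XOR (0 AND 0))) -> 0
  row 3 [0000011]: (NOT 0 IMPLIES ((0 XOR 0) XOR (0 AND 1))) -> 0
  row 4 [0000100]: (NOT 0 IMPLIES ((0 XOR 0) XOR (1 AND 0))) -> 0
  (every remaining row is evaluated the same way; all 128 results are listed next)
Full result column, 8 rows per line (x1,x2,x3,x4 fixed per line; x5,x6,x7 runs 000..111 left to right):
  rows 0-7 [x1,x2,x3,x4=0000]: 00000101  (ones: 2)
  rows 8-15 [x1,x2,x3,x4=0001]: 11111010  (ones: 6)
  rows 16-23 [x1,x2,x3,x4=0010]: 00000101  (ones: 2)
  rows 24-31 [x1,x2,x3,x4=0011]: 11111010  (ones: 6)
  rows 32-39 [x1,x2,x3,x4=0100]: 00000101  (ones: 2)
  rows 40-47 [x1,x2,x3,x4=0101]: 11111010  (ones: 6)
  rows 48-55 [x1,x2,x3,x4=0110]: 00000101  (ones: 2)
  rows 56-63 [x1,x2,x3,x4=0111]: 11111010  (ones: 6)
  rows 64-71 [x1,x2,x3,x4=1000]: 11111111  (ones: 8)
  rows 72-79 [x1,x2,x3,x4=1001]: 11111111  (ones: 8)
  rows 80-87 [x1,x2,x3,x4=1010]: 11111111  (ones: 8)
  rows 88-95 [x1,x2,x3,x4=1011]: 11111111  (ones: 8)
  rows 96-103 [x1,x2,x3,x4=1100]: 11111111  (ones: 8)
  rows 104-111 [x1,x2,x3,x4=1101]: 11111111  (ones: 8)
  rows 112-119 [x1,x2,x3,x4=1110]: 11111111  (ones: 8)
  rows 120-127 [x1,x2,x3,x4=1111]: 11111111  (ones: 8)
Count of 1-rows = 2+6+2+6+2+6+2+6+8+8+8+8+8+8+8+8 = 96

96


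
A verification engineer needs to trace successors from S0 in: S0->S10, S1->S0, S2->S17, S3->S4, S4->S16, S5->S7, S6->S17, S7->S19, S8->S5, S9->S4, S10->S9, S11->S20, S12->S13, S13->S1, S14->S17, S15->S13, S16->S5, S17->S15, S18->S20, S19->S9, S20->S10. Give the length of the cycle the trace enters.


Trace from S0 until a state repeats:
  S0 -> S10 -> S9 -> S4 -> S16 -> S5 -> S7 -> S19 -> S9
S9 first seen at step 2, revisited at step 8.
Cycle length = 8 - 2 = 6

6


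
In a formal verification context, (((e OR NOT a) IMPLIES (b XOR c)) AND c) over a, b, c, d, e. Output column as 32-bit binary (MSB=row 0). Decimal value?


Formula: (((e OR NOT a) IMPLIES (b XOR c)) AND c) over a, b, c, d, e (32 rows)
Evaluate each row (bits = a,b,c,d,e, MSB first):
  row 0 [00000]: (((0 OR NOT 0) IMPLIES (0 XOR 0)) AND 0) -> 0
  row 1 [00001]: (((1 OR NOT 0) IMPLIES (0 XOR 0)) AND 0) -> 0
  row 2 [00010]: (((0 OR NOT 0) IMPLIES (0 XOR 0)) AND 0) -> 0
  row 3 [00011]: (((1 OR NOT 0) IMPLIES (0 XOR 0)) AND 0) -> 0
  row 4 [00100]: (((0 OR NOT 0) IMPLIES (0 XOR 1)) AND 1) -> 1
  row 5 [00101]: (((1 OR NOT 0) IMPLIES (0 XOR 1)) AND 1) -> 1
  row 6 [00110]: (((0 OR NOT 0) IMPLIES (0 XOR 1)) AND 1) -> 1
  row 7 [00111]: (((1 OR NOT 0) IMPLIES (0 XOR 1)) AND 1) -> 1
  row 8 [01000]: (((0 OR NOT 0) IMPLIES (1 XOR 0)) AND 0) -> 0
  row 9 [01001]: (((1 OR NOT 0) IMPLIES (1 XOR 0)) AND 0) -> 0
  row 10 [01010]: (((0 OR NOT 0) IMPLIES (1 XOR 0)) AND 0) -> 0
  row 11 [01011]: (((1 OR NOT 0) IMPLIES (1 XOR 0)) AND 0) -> 0
  row 12 [01100]: (((0 OR NOT 0) IMPLIES (1 XOR 1)) AND 1) -> 0
  row 13 [01101]: (((1 OR NOT 0) IMPLIES (1 XOR 1)) AND 1) -> 0
  row 14 [01110]: (((0 OR NOT 0) IMPLIES (1 XOR 1)) AND 1) -> 0
  row 15 [01111]: (((1 OR NOT 0) IMPLIES (1 XOR 1)) AND 1) -> 0
  row 16 [10000]: (((0 OR NOT 1) IMPLIES (0 XOR 0)) AND 0) -> 0
  row 17 [10001]: (((1 OR NOT 1) IMPLIES (0 XOR 0)) AND 0) -> 0
  row 18 [10010]: (((0 OR NOT 1) IMPLIES (0 XOR 0)) AND 0) -> 0
  row 19 [10011]: (((1 OR NOT 1) IMPLIES (0 XOR 0)) AND 0) -> 0
  row 20 [10100]: (((0 OR NOT 1) IMPLIES (0 XOR 1)) AND 1) -> 1
  row 21 [10101]: (((1 OR NOT 1) IMPLIES (0 XOR 1)) AND 1) -> 1
  row 22 [10110]: (((0 OR NOT 1) IMPLIES (0 XOR 1)) AND 1) -> 1
  row 23 [10111]: (((1 OR NOT 1) IMPLIES (0 XOR 1)) AND 1) -> 1
  row 24 [11000]: (((0 OR NOT 1) IMPLIES (1 XOR 0)) AND 0) -> 0
  row 25 [11001]: (((1 OR NOT 1) IMPLIES (1 XOR 0)) AND 0) -> 0
  row 26 [11010]: (((0 OR NOT 1) IMPLIES (1 XOR 0)) AND 0) -> 0
  row 27 [11011]: (((1 OR NOT 1) IMPLIES (1 XOR 0)) AND 0) -> 0
  row 28 [11100]: (((0 OR NOT 1) IMPLIES (1 XOR 1)) AND 1) -> 1
  row 29 [11101]: (((1 OR NOT 1) IMPLIES (1 XOR 1)) AND 1) -> 0
  row 30 [11110]: (((0 OR NOT 1) IMPLIES (1 XOR 1)) AND 1) -> 1
  row 31 [11111]: (((1 OR NOT 1) IMPLIES (1 XOR 1)) AND 1) -> 0
Full result column, 4 rows per line (a,b,c fixed per line; d,e runs 00..11 left to right):
  rows 0-3 [a,b,c=000]: 0000  = hex 0
  rows 4-7 [a,b,c=001]: 1111  = hex F
  rows 8-11 [a,b,c=010]: 0000  = hex 0
  rows 12-15 [a,b,c=011]: 0000  = hex 0
  rows 16-19 [a,b,c=100]: 0000  = hex 0
  rows 20-23 [a,b,c=101]: 1111  = hex F
  rows 24-27 [a,b,c=110]: 0000  = hex 0
  rows 28-31 [a,b,c=111]: 1010  = hex A
Output column (row 0 .. row 31) = 00001111000000000000111100001010
Output column grouped in 4s = 0000 1111 0000 0000 0000 1111 0000 1010 = 0x0F000F0A
Convert to decimal digit by digit (value = value*16 + digit):
  0 -> 0
  0*16 + 15 (F) = 15
  15*16 + 0 = 240
  240*16 + 0 = 3840
  3840*16 + 0 = 61440
  61440*16 + 15 (F) = 983055
  983055*16 + 0 = 15728880
  15728880*16 + 10 (A) = 251662090
Decimal = 251662090

251662090


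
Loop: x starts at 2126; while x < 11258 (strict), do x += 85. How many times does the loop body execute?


Step 1: x goes from 2126 toward 11258 by 85; the body runs while x<11258, so iterations = ceil((bound-start)/step)
Step 2: Distance=9132
Step 3: ceil(9132/85)=108

108


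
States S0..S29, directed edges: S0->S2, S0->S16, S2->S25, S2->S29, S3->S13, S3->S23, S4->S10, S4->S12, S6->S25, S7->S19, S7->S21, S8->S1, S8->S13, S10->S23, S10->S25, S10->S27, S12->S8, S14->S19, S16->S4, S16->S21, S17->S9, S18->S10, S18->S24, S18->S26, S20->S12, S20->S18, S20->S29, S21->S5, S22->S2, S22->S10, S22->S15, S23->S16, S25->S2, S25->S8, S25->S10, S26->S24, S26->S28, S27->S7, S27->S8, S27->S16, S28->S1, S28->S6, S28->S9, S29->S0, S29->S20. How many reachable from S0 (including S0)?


BFS from S0:
  layer 0: {S0}
  layer 1: {S2, S16}
  layer 2: {S4, S21, S25, S29}
  layer 3: {S5, S8, S10, S12, S20}
  layer 4: {S1, S13, S18, S23, S27}
  layer 5: {S7, S24, S26}
  layer 6: {S19, S28}
  layer 7: {S6, S9}
Reachable set: {S0, S1, S2, S4, S5, S6, S7, S8, S9, S10, S12, S13, S16, S18, S19, S20, S21, S23, S24, S25, S26, S27, S28, S29}
Count = 24

24


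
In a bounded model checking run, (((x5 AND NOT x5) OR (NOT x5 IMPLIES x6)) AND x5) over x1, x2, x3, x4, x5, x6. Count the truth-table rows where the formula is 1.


Formula: (((x5 AND NOT x5) OR (NOT x5 IMPLIES x6)) AND x5) over 6 vars (64 rows)
Evaluate each row (x1, x2, x3, x4, x5, x6 as bits, MSB first):
  row 0 [000000]: (((0 AND NOT 0) OR (NOT 0 IMPLIES 0)) AND 0) -> 0
  row 1 [000001]: (((0 AND NOT 0) OR (NOT 0 IMPLIES 1)) AND 0) -> 0
  row 2 [000010]: (((1 AND NOT 1) OR (NOT 1 IMPLIES 0)) AND 1) -> 1
  row 3 [000011]: (((1 AND NOT 1) OR (NOT 1 IMPLIES 1)) AND 1) -> 1
  row 4 [000100]: (((0 AND NOT 0) OR (NOT 0 IMPLIES 0)) AND 0) -> 0
  (every remaining row is evaluated the same way; all 64 results are listed next)
Full result column, 8 rows per line (x1,x2,x3 fixed per line; x4,x5,x6 runs 000..111 left to right):
  rows 0-7 [x1,x2,x3=000]: 00110011  (ones: 4)
  rows 8-15 [x1,x2,x3=001]: 00110011  (ones: 4)
  rows 16-23 [x1,x2,x3=010]: 00110011  (ones: 4)
  rows 24-31 [x1,x2,x3=011]: 00110011  (ones: 4)
  rows 32-39 [x1,x2,x3=100]: 00110011  (ones: 4)
  rows 40-47 [x1,x2,x3=101]: 00110011  (ones: 4)
  rows 48-55 [x1,x2,x3=110]: 00110011  (ones: 4)
  rows 56-63 [x1,x2,x3=111]: 00110011  (ones: 4)
Count of 1-rows = 4+4+4+4+4+4+4+4 = 32

32


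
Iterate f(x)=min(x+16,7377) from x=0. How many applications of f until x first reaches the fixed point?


Step 1: x=0, cap=7377, increment=16
Step 2: x grows by 16 each step until capped at 7377; fixed point is x=7377
Step 3: iterations = ceil(7377/16) = 462

462


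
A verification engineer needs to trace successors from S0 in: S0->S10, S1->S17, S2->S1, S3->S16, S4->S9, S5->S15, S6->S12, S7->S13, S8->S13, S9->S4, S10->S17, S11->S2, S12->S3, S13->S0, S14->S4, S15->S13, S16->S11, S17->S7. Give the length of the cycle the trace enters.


Trace from S0 until a state repeats:
  S0 -> S10 -> S17 -> S7 -> S13 -> S0
S0 first seen at step 0, revisited at step 5.
Cycle length = 5 - 0 = 5

5


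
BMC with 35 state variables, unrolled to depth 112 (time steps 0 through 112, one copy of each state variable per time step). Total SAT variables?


BMC unrolls to depth k, creating one copy of each state var for steps 0..k.
Step count = 112 + 1 = 113 (steps 0 through 112)
Vars per step = 35
Total = 35 * 113 = 3955

3955


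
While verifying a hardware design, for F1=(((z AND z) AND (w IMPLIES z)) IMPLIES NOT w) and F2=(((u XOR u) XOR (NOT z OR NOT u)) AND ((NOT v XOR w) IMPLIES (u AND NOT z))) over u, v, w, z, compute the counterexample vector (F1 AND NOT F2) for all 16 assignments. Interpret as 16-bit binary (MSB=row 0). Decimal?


F1 = (((z AND z) AND (w IMPLIES z)) IMPLIES NOT w)
F2 = (((u XOR u) XOR (NOT z OR NOT u)) AND ((NOT v XOR w) IMPLIES (u AND NOT z)))
Counterexample to F1=>F2 is where F1=1 and F2=0.
Evaluate each row (bits = u,v,w,z, MSB first):
  row 0 [0000]: F1=1 F2=0 -> F1&~F2 -> 1
  row 1 [0001]: F1=1 F2=0 -> F1&~F2 -> 1
  row 2 [0010]: F1=1 F2=1 -> F1&~F2 -> 0
  row 3 [0011]: F1=0 F2=1 -> F1&~F2 -> 0
  row 4 [0100]: F1=1 F2=1 -> F1&~F2 -> 0
  row 5 [0101]: F1=1 F2=1 -> F1&~F2 -> 0
  row 6 [0110]: F1=1 F2=0 -> F1&~F2 -> 1
  row 7 [0111]: F1=0 F2=0 -> F1&~F2 -> 0
  row 8 [1000]: F1=1 F2=1 -> F1&~F2 -> 0
  row 9 [1001]: F1=1 F2=0 -> F1&~F2 -> 1
  row 10 [1010]: F1=1 F2=1 -> F1&~F2 -> 0
  row 11 [1011]: F1=0 F2=0 -> F1&~F2 -> 0
  row 12 [1100]: F1=1 F2=1 -> F1&~F2 -> 0
  row 13 [1101]: F1=1 F2=0 -> F1&~F2 -> 1
  row 14 [1110]: F1=1 F2=1 -> F1&~F2 -> 0
  row 15 [1111]: F1=0 F2=0 -> F1&~F2 -> 0
Full result column, 4 rows per line (u,v fixed per line; w,z runs 00..11 left to right):
  rows 0-3 [u,v=00]: 1100  = hex C
  rows 4-7 [u,v=01]: 0010  = hex 2
  rows 8-11 [u,v=10]: 0100  = hex 4
  rows 12-15 [u,v=11]: 0100  = hex 4
Counterexample vector (row 0 .. row 15) = 1100001001000100
Output column grouped in 4s = 1100 0010 0100 0100 = 0xC244
Convert to decimal digit by digit (value = value*16 + digit):
  C -> 12
  12*16 + 2 = 194
  194*16 + 4 = 3108
  3108*16 + 4 = 49732
Decimal = 49732

49732


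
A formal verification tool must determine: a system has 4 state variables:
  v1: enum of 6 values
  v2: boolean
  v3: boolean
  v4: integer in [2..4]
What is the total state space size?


State space = product of domain sizes of all variables.
Domain sizes:
  v1 (enum of 6 values): 6
  v2 (boolean): 2
  v3 (boolean): 2
  v4 (integer in [2..4]): 3
Product = 6 * 2 * 2 * 3 = 72

72


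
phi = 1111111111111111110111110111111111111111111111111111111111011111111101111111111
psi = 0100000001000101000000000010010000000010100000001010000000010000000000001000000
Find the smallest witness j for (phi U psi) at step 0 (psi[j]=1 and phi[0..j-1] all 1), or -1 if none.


(phi U psi) at 0: need smallest j with psi[j]=1 and phi[i]=1 for all i in [0,j).
Scan from step 0:
  step 0: phi=1, psi=0 -> continue
  step 1: psi=1 and phi held for [0,1) -> witness found
Witness step = 1

1


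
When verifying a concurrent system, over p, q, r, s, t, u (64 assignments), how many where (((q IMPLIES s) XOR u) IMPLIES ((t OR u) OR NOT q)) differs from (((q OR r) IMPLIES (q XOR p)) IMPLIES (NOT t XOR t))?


F1 = (((q IMPLIES s) XOR u) IMPLIES ((t OR u) OR NOT q))
F2 = (((q OR r) IMPLIES (q XOR p)) IMPLIES (NOT t XOR t))
Evaluate both on each of 64 rows (bits = p,q,r,s,t,u):
  row 0 [000000]: F1=1 F2=1 -> 0
  row 1 [000001]: F1=1 F2=1 -> 0
  row 2 [000010]: F1=1 F2=1 -> 0
  row 3 [000011]: F1=1 F2=1 -> 0
  row 4 [000100]: F1=1 F2=1 -> 0
  (every remaining row is evaluated the same way; all 64 results are listed next)
Full result column, 8 rows per line (p,q,r fixed per line; s,t,u runs 000..111 left to right):
  rows 0-7 [p,q,r=000]: 00000000  (ones: 0)
  rows 8-15 [p,q,r=001]: 00000000  (ones: 0)
  rows 16-23 [p,q,r=010]: 00001000  (ones: 1)
  rows 24-31 [p,q,r=011]: 00001000  (ones: 1)
  rows 32-39 [p,q,r=100]: 00000000  (ones: 0)
  rows 40-47 [p,q,r=101]: 00000000  (ones: 0)
  rows 48-55 [p,q,r=110]: 00001000  (ones: 1)
  rows 56-63 [p,q,r=111]: 00001000  (ones: 1)
Disagreements = 0+0+1+1+0+0+1+1 = 4

4


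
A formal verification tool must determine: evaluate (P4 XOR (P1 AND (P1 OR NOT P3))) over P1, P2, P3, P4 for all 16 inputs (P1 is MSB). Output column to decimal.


Formula: (P4 XOR (P1 AND (P1 OR NOT P3))) over P1, P2, P3, P4 (16 rows)
Evaluate each row (bits = P1,P2,P3,P4, MSB first):
  row 0 [0000]: (0 XOR (0 AND (0 OR NOT 0))) -> 0
  row 1 [0001]: (1 XOR (0 AND (0 OR NOT 0))) -> 1
  row 2 [0010]: (0 XOR (0 AND (0 OR NOT 1))) -> 0
  row 3 [0011]: (1 XOR (0 AND (0 OR NOT 1))) -> 1
  row 4 [0100]: (0 XOR (0 AND (0 OR NOT 0))) -> 0
  row 5 [0101]: (1 XOR (0 AND (0 OR NOT 0))) -> 1
  row 6 [0110]: (0 XOR (0 AND (0 OR NOT 1))) -> 0
  row 7 [0111]: (1 XOR (0 AND (0 OR NOT 1))) -> 1
  row 8 [1000]: (0 XOR (1 AND (1 OR NOT 0))) -> 1
  row 9 [1001]: (1 XOR (1 AND (1 OR NOT 0))) -> 0
  row 10 [1010]: (0 XOR (1 AND (1 OR NOT 1))) -> 1
  row 11 [1011]: (1 XOR (1 AND (1 OR NOT 1))) -> 0
  row 12 [1100]: (0 XOR (1 AND (1 OR NOT 0))) -> 1
  row 13 [1101]: (1 XOR (1 AND (1 OR NOT 0))) -> 0
  row 14 [1110]: (0 XOR (1 AND (1 OR NOT 1))) -> 1
  row 15 [1111]: (1 XOR (1 AND (1 OR NOT 1))) -> 0
Full result column, 4 rows per line (P1,P2 fixed per line; P3,P4 runs 00..11 left to right):
  rows 0-3 [P1,P2=00]: 0101  = hex 5
  rows 4-7 [P1,P2=01]: 0101  = hex 5
  rows 8-11 [P1,P2=10]: 1010  = hex A
  rows 12-15 [P1,P2=11]: 1010  = hex A
Output column (row 0 .. row 15) = 0101010110101010
Output column grouped in 4s = 0101 0101 1010 1010 = 0x55AA
Convert to decimal digit by digit (value = value*16 + digit):
  5 -> 5
  5*16 + 5 = 85
  85*16 + 10 (A) = 1370
  1370*16 + 10 (A) = 21930
Decimal = 21930

21930


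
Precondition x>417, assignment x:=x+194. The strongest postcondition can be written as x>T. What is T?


Formula: sp(P, x:=E) = exists old_x. (x = E[old_x/x]) AND P[old_x/x] (old_x is the value of x before the assignment; eliminate old_x by solving x = E[old_x/x] for old_x)
Step 1: Precondition P: x>417, i.e. old_x > 417
Step 2: Assignment gives x = old_x + 194, so old_x = x - 194
Step 3: Substitute into P: x - 194 > 417
Step 4: Simplify: x > 417+194 = 611

611


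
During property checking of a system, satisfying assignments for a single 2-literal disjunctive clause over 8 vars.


Step 1: Total=2^8=256
Step 2: Unsat when all 2 false: 2^6=64
Step 3: Sat=256-64=192

192


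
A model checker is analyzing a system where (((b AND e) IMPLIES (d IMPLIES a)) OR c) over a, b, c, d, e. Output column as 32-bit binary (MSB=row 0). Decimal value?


Formula: (((b AND e) IMPLIES (d IMPLIES a)) OR c) over a, b, c, d, e (32 rows)
Evaluate each row (bits = a,b,c,d,e, MSB first):
  row 0 [00000]: (((0 AND 0) IMPLIES (0 IMPLIES 0)) OR 0) -> 1
  row 1 [00001]: (((0 AND 1) IMPLIES (0 IMPLIES 0)) OR 0) -> 1
  row 2 [00010]: (((0 AND 0) IMPLIES (1 IMPLIES 0)) OR 0) -> 1
  row 3 [00011]: (((0 AND 1) IMPLIES (1 IMPLIES 0)) OR 0) -> 1
  row 4 [00100]: (((0 AND 0) IMPLIES (0 IMPLIES 0)) OR 1) -> 1
  row 5 [00101]: (((0 AND 1) IMPLIES (0 IMPLIES 0)) OR 1) -> 1
  row 6 [00110]: (((0 AND 0) IMPLIES (1 IMPLIES 0)) OR 1) -> 1
  row 7 [00111]: (((0 AND 1) IMPLIES (1 IMPLIES 0)) OR 1) -> 1
  row 8 [01000]: (((1 AND 0) IMPLIES (0 IMPLIES 0)) OR 0) -> 1
  row 9 [01001]: (((1 AND 1) IMPLIES (0 IMPLIES 0)) OR 0) -> 1
  row 10 [01010]: (((1 AND 0) IMPLIES (1 IMPLIES 0)) OR 0) -> 1
  row 11 [01011]: (((1 AND 1) IMPLIES (1 IMPLIES 0)) OR 0) -> 0
  row 12 [01100]: (((1 AND 0) IMPLIES (0 IMPLIES 0)) OR 1) -> 1
  row 13 [01101]: (((1 AND 1) IMPLIES (0 IMPLIES 0)) OR 1) -> 1
  row 14 [01110]: (((1 AND 0) IMPLIES (1 IMPLIES 0)) OR 1) -> 1
  row 15 [01111]: (((1 AND 1) IMPLIES (1 IMPLIES 0)) OR 1) -> 1
  row 16 [10000]: (((0 AND 0) IMPLIES (0 IMPLIES 1)) OR 0) -> 1
  row 17 [10001]: (((0 AND 1) IMPLIES (0 IMPLIES 1)) OR 0) -> 1
  row 18 [10010]: (((0 AND 0) IMPLIES (1 IMPLIES 1)) OR 0) -> 1
  row 19 [10011]: (((0 AND 1) IMPLIES (1 IMPLIES 1)) OR 0) -> 1
  row 20 [10100]: (((0 AND 0) IMPLIES (0 IMPLIES 1)) OR 1) -> 1
  row 21 [10101]: (((0 AND 1) IMPLIES (0 IMPLIES 1)) OR 1) -> 1
  row 22 [10110]: (((0 AND 0) IMPLIES (1 IMPLIES 1)) OR 1) -> 1
  row 23 [10111]: (((0 AND 1) IMPLIES (1 IMPLIES 1)) OR 1) -> 1
  row 24 [11000]: (((1 AND 0) IMPLIES (0 IMPLIES 1)) OR 0) -> 1
  row 25 [11001]: (((1 AND 1) IMPLIES (0 IMPLIES 1)) OR 0) -> 1
  row 26 [11010]: (((1 AND 0) IMPLIES (1 IMPLIES 1)) OR 0) -> 1
  row 27 [11011]: (((1 AND 1) IMPLIES (1 IMPLIES 1)) OR 0) -> 1
  row 28 [11100]: (((1 AND 0) IMPLIES (0 IMPLIES 1)) OR 1) -> 1
  row 29 [11101]: (((1 AND 1) IMPLIES (0 IMPLIES 1)) OR 1) -> 1
  row 30 [11110]: (((1 AND 0) IMPLIES (1 IMPLIES 1)) OR 1) -> 1
  row 31 [11111]: (((1 AND 1) IMPLIES (1 IMPLIES 1)) OR 1) -> 1
Full result column, 4 rows per line (a,b,c fixed per line; d,e runs 00..11 left to right):
  rows 0-3 [a,b,c=000]: 1111  = hex F
  rows 4-7 [a,b,c=001]: 1111  = hex F
  rows 8-11 [a,b,c=010]: 1110  = hex E
  rows 12-15 [a,b,c=011]: 1111  = hex F
  rows 16-19 [a,b,c=100]: 1111  = hex F
  rows 20-23 [a,b,c=101]: 1111  = hex F
  rows 24-27 [a,b,c=110]: 1111  = hex F
  rows 28-31 [a,b,c=111]: 1111  = hex F
Output column (row 0 .. row 31) = 11111111111011111111111111111111
Output column grouped in 4s = 1111 1111 1110 1111 1111 1111 1111 1111 = 0xFFEFFFFF
Convert to decimal digit by digit (value = value*16 + digit):
  F -> 15
  15*16 + 15 (F) = 255
  255*16 + 14 (E) = 4094
  4094*16 + 15 (F) = 65519
  65519*16 + 15 (F) = 1048319
  1048319*16 + 15 (F) = 16773119
  16773119*16 + 15 (F) = 268369919
  268369919*16 + 15 (F) = 4293918719
Decimal = 4293918719

4293918719


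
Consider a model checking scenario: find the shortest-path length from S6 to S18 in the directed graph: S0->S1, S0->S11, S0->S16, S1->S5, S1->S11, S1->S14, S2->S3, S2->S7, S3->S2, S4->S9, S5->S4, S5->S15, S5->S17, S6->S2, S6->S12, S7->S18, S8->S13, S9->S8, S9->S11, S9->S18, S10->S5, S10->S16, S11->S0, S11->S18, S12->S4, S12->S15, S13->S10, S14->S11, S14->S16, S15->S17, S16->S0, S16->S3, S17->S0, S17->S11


BFS layer-by-layer from S6:
  dist 0: {S6}
  dist 1: {S2, S12}
  dist 2: {S3, S4, S7, S15}
  dist 3: {S9, S17, S18}
  -> S18 reached at distance 3
Shortest path length = 3

3


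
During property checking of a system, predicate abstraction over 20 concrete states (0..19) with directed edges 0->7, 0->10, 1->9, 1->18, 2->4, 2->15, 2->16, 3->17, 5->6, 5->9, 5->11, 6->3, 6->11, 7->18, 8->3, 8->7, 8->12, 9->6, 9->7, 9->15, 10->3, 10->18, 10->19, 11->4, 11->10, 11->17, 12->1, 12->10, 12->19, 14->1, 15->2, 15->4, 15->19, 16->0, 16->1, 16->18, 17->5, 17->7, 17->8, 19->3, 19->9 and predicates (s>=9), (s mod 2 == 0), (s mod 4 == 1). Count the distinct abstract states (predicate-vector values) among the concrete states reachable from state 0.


BFS from 0:
Concrete reachable: {0, 1, 2, 3, 4, 5, 6, 7, 8, 9, 10, 11, 12, 15, 16, 17, 18, 19}
Abstract via predicates (s>=9), (s mod 2 == 0), (s mod 4 == 1):
  (0,0,0) <- {3, 7}
  (0,0,1) <- {1, 5}
  (0,1,0) <- {0, 2, 4, 6, 8}
  (1,0,0) <- {11, 15, 19}
  (1,0,1) <- {9, 17}
  (1,1,0) <- {10, 12, 16, 18}
Distinct abstract states = 6

6


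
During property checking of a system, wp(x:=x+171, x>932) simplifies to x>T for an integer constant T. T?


Formula: wp(x:=E, P) = P[E/x] (substitute E for x in postcondition)
Step 1: Postcondition: x>932
Step 2: Substitute x+171 for x: x+171>932
Step 3: Solve for x: x > 932-171 = 761

761


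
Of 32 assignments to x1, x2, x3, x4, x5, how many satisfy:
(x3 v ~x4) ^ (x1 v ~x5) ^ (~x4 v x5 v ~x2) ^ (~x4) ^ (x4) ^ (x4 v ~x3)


CNF with 6 clauses over 5 vars (32 assignments).
An assignment satisfies CNF iff every clause has >=1 true literal.
Check each row (bits = x1,x2,x3,x4,x5; clause T/F shown):
  row 0 [00000]: clauses=TTTTFT -> 0
  row 1 [00001]: clauses=TFTTFT -> 0
  row 2 [00010]: clauses=FTTFTT -> 0
  row 3 [00011]: clauses=FFTFTT -> 0
  row 4 [00100]: clauses=TTTTFF -> 0
  row 5 [00101]: clauses=TFTTFF -> 0
  row 6 [00110]: clauses=TTTFTT -> 0
  row 7 [00111]: clauses=TFTFTT -> 0
  row 8 [01000]: clauses=TTTTFT -> 0
  row 9 [01001]: clauses=TFTTFT -> 0
  row 10 [01010]: clauses=FTFFTT -> 0
  row 11 [01011]: clauses=FFTFTT -> 0
  row 12 [01100]: clauses=TTTTFF -> 0
  row 13 [01101]: clauses=TFTTFF -> 0
  row 14 [01110]: clauses=TTFFTT -> 0
  row 15 [01111]: clauses=TFTFTT -> 0
  row 16 [10000]: clauses=TTTTFT -> 0
  row 17 [10001]: clauses=TTTTFT -> 0
  row 18 [10010]: clauses=FTTFTT -> 0
  row 19 [10011]: clauses=FTTFTT -> 0
  row 20 [10100]: clauses=TTTTFF -> 0
  row 21 [10101]: clauses=TTTTFF -> 0
  row 22 [10110]: clauses=TTTFTT -> 0
  row 23 [10111]: clauses=TTTFTT -> 0
  row 24 [11000]: clauses=TTTTFT -> 0
  row 25 [11001]: clauses=TTTTFT -> 0
  row 26 [11010]: clauses=FTFFTT -> 0
  row 27 [11011]: clauses=FTTFTT -> 0
  row 28 [11100]: clauses=TTTTFF -> 0
  row 29 [11101]: clauses=TTTTFF -> 0
  row 30 [11110]: clauses=TTFFTT -> 0
  row 31 [11111]: clauses=TTTFTT -> 0
Full result column, 8 rows per line (x1,x2 fixed per line; x3,x4,x5 runs 000..111 left to right):
  rows 0-7 [x1,x2=00]: 00000000  (ones: 0)
  rows 8-15 [x1,x2=01]: 00000000  (ones: 0)
  rows 16-23 [x1,x2=10]: 00000000  (ones: 0)
  rows 24-31 [x1,x2=11]: 00000000  (ones: 0)
Satisfying assignments = 0+0+0+0 = 0

0


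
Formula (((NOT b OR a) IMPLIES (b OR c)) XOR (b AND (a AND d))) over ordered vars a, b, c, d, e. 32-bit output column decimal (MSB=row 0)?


Formula: (((NOT b OR a) IMPLIES (b OR c)) XOR (b AND (a AND d))) over a, b, c, d, e (32 rows)
Evaluate each row (bits = a,b,c,d,e, MSB first):
  row 0 [00000]: (((NOT 0 OR 0) IMPLIES (0 OR 0)) XOR (0 AND (0 AND 0))) -> 0
  row 1 [00001]: (((NOT 0 OR 0) IMPLIES (0 OR 0)) XOR (0 AND (0 AND 0))) -> 0
  row 2 [00010]: (((NOT 0 OR 0) IMPLIES (0 OR 0)) XOR (0 AND (0 AND 1))) -> 0
  row 3 [00011]: (((NOT 0 OR 0) IMPLIES (0 OR 0)) XOR (0 AND (0 AND 1))) -> 0
  row 4 [00100]: (((NOT 0 OR 0) IMPLIES (0 OR 1)) XOR (0 AND (0 AND 0))) -> 1
  row 5 [00101]: (((NOT 0 OR 0) IMPLIES (0 OR 1)) XOR (0 AND (0 AND 0))) -> 1
  row 6 [00110]: (((NOT 0 OR 0) IMPLIES (0 OR 1)) XOR (0 AND (0 AND 1))) -> 1
  row 7 [00111]: (((NOT 0 OR 0) IMPLIES (0 OR 1)) XOR (0 AND (0 AND 1))) -> 1
  row 8 [01000]: (((NOT 1 OR 0) IMPLIES (1 OR 0)) XOR (1 AND (0 AND 0))) -> 1
  row 9 [01001]: (((NOT 1 OR 0) IMPLIES (1 OR 0)) XOR (1 AND (0 AND 0))) -> 1
  row 10 [01010]: (((NOT 1 OR 0) IMPLIES (1 OR 0)) XOR (1 AND (0 AND 1))) -> 1
  row 11 [01011]: (((NOT 1 OR 0) IMPLIES (1 OR 0)) XOR (1 AND (0 AND 1))) -> 1
  row 12 [01100]: (((NOT 1 OR 0) IMPLIES (1 OR 1)) XOR (1 AND (0 AND 0))) -> 1
  row 13 [01101]: (((NOT 1 OR 0) IMPLIES (1 OR 1)) XOR (1 AND (0 AND 0))) -> 1
  row 14 [01110]: (((NOT 1 OR 0) IMPLIES (1 OR 1)) XOR (1 AND (0 AND 1))) -> 1
  row 15 [01111]: (((NOT 1 OR 0) IMPLIES (1 OR 1)) XOR (1 AND (0 AND 1))) -> 1
  row 16 [10000]: (((NOT 0 OR 1) IMPLIES (0 OR 0)) XOR (0 AND (1 AND 0))) -> 0
  row 17 [10001]: (((NOT 0 OR 1) IMPLIES (0 OR 0)) XOR (0 AND (1 AND 0))) -> 0
  row 18 [10010]: (((NOT 0 OR 1) IMPLIES (0 OR 0)) XOR (0 AND (1 AND 1))) -> 0
  row 19 [10011]: (((NOT 0 OR 1) IMPLIES (0 OR 0)) XOR (0 AND (1 AND 1))) -> 0
  row 20 [10100]: (((NOT 0 OR 1) IMPLIES (0 OR 1)) XOR (0 AND (1 AND 0))) -> 1
  row 21 [10101]: (((NOT 0 OR 1) IMPLIES (0 OR 1)) XOR (0 AND (1 AND 0))) -> 1
  row 22 [10110]: (((NOT 0 OR 1) IMPLIES (0 OR 1)) XOR (0 AND (1 AND 1))) -> 1
  row 23 [10111]: (((NOT 0 OR 1) IMPLIES (0 OR 1)) XOR (0 AND (1 AND 1))) -> 1
  row 24 [11000]: (((NOT 1 OR 1) IMPLIES (1 OR 0)) XOR (1 AND (1 AND 0))) -> 1
  row 25 [11001]: (((NOT 1 OR 1) IMPLIES (1 OR 0)) XOR (1 AND (1 AND 0))) -> 1
  row 26 [11010]: (((NOT 1 OR 1) IMPLIES (1 OR 0)) XOR (1 AND (1 AND 1))) -> 0
  row 27 [11011]: (((NOT 1 OR 1) IMPLIES (1 OR 0)) XOR (1 AND (1 AND 1))) -> 0
  row 28 [11100]: (((NOT 1 OR 1) IMPLIES (1 OR 1)) XOR (1 AND (1 AND 0))) -> 1
  row 29 [11101]: (((NOT 1 OR 1) IMPLIES (1 OR 1)) XOR (1 AND (1 AND 0))) -> 1
  row 30 [11110]: (((NOT 1 OR 1) IMPLIES (1 OR 1)) XOR (1 AND (1 AND 1))) -> 0
  row 31 [11111]: (((NOT 1 OR 1) IMPLIES (1 OR 1)) XOR (1 AND (1 AND 1))) -> 0
Full result column, 4 rows per line (a,b,c fixed per line; d,e runs 00..11 left to right):
  rows 0-3 [a,b,c=000]: 0000  = hex 0
  rows 4-7 [a,b,c=001]: 1111  = hex F
  rows 8-11 [a,b,c=010]: 1111  = hex F
  rows 12-15 [a,b,c=011]: 1111  = hex F
  rows 16-19 [a,b,c=100]: 0000  = hex 0
  rows 20-23 [a,b,c=101]: 1111  = hex F
  rows 24-27 [a,b,c=110]: 1100  = hex C
  rows 28-31 [a,b,c=111]: 1100  = hex C
Output column (row 0 .. row 31) = 00001111111111110000111111001100
Output column grouped in 4s = 0000 1111 1111 1111 0000 1111 1100 1100 = 0x0FFF0FCC
Convert to decimal digit by digit (value = value*16 + digit):
  0 -> 0
  0*16 + 15 (F) = 15
  15*16 + 15 (F) = 255
  255*16 + 15 (F) = 4095
  4095*16 + 0 = 65520
  65520*16 + 15 (F) = 1048335
  1048335*16 + 12 (C) = 16773372
  16773372*16 + 12 (C) = 268373964
Decimal = 268373964

268373964


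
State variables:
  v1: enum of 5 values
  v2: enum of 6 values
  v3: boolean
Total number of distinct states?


State space = product of domain sizes of all variables.
Domain sizes:
  v1 (enum of 5 values): 5
  v2 (enum of 6 values): 6
  v3 (boolean): 2
Product = 5 * 6 * 2 = 60

60


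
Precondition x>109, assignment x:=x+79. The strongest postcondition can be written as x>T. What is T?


Formula: sp(P, x:=E) = exists old_x. (x = E[old_x/x]) AND P[old_x/x] (old_x is the value of x before the assignment; eliminate old_x by solving x = E[old_x/x] for old_x)
Step 1: Precondition P: x>109, i.e. old_x > 109
Step 2: Assignment gives x = old_x + 79, so old_x = x - 79
Step 3: Substitute into P: x - 79 > 109
Step 4: Simplify: x > 109+79 = 188

188


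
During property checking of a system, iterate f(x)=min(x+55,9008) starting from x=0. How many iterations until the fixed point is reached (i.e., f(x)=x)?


Step 1: x=0, cap=9008, increment=55
Step 2: x grows by 55 each step until capped at 9008; fixed point is x=9008
Step 3: iterations = ceil(9008/55) = 164

164


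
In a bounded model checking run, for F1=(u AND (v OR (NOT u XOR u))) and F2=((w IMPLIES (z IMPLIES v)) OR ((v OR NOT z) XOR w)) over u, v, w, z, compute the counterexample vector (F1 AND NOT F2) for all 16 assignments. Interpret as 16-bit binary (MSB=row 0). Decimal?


F1 = (u AND (v OR (NOT u XOR u)))
F2 = ((w IMPLIES (z IMPLIES v)) OR ((v OR NOT z) XOR w))
Counterexample to F1=>F2 is where F1=1 and F2=0.
Evaluate each row (bits = u,v,w,z, MSB first):
  row 0 [0000]: F1=0 F2=1 -> F1&~F2 -> 0
  row 1 [0001]: F1=0 F2=1 -> F1&~F2 -> 0
  row 2 [0010]: F1=0 F2=1 -> F1&~F2 -> 0
  row 3 [0011]: F1=0 F2=1 -> F1&~F2 -> 0
  row 4 [0100]: F1=0 F2=1 -> F1&~F2 -> 0
  row 5 [0101]: F1=0 F2=1 -> F1&~F2 -> 0
  row 6 [0110]: F1=0 F2=1 -> F1&~F2 -> 0
  row 7 [0111]: F1=0 F2=1 -> F1&~F2 -> 0
  row 8 [1000]: F1=1 F2=1 -> F1&~F2 -> 0
  row 9 [1001]: F1=1 F2=1 -> F1&~F2 -> 0
  row 10 [1010]: F1=1 F2=1 -> F1&~F2 -> 0
  row 11 [1011]: F1=1 F2=1 -> F1&~F2 -> 0
  row 12 [1100]: F1=1 F2=1 -> F1&~F2 -> 0
  row 13 [1101]: F1=1 F2=1 -> F1&~F2 -> 0
  row 14 [1110]: F1=1 F2=1 -> F1&~F2 -> 0
  row 15 [1111]: F1=1 F2=1 -> F1&~F2 -> 0
Full result column, 4 rows per line (u,v fixed per line; w,z runs 00..11 left to right):
  rows 0-3 [u,v=00]: 0000  = hex 0
  rows 4-7 [u,v=01]: 0000  = hex 0
  rows 8-11 [u,v=10]: 0000  = hex 0
  rows 12-15 [u,v=11]: 0000  = hex 0
Counterexample vector (row 0 .. row 15) = 0000000000000000
Output column grouped in 4s = 0000 0000 0000 0000 = 0x0000
Convert to decimal digit by digit (value = value*16 + digit):
  0 -> 0
  0*16 + 0 = 0
  0*16 + 0 = 0
  0*16 + 0 = 0
Decimal = 0

0


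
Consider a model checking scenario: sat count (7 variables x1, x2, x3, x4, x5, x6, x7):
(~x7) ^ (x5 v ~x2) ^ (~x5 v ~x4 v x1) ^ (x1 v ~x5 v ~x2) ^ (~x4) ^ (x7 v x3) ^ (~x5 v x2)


CNF with 7 clauses over 7 vars (128 assignments).
An assignment satisfies CNF iff every clause has >=1 true literal.
Check each row (bits = x1,x2,x3,x4,x5,x6,x7; clause T/F shown):
  row 0 [0000000]: clauses=TTTTTFT -> 0
  row 1 [0000001]: clauses=FTTTTTT -> 0
  row 2 [0000010]: clauses=TTTTTFT -> 0
  row 3 [0000011]: clauses=FTTTTTT -> 0
  row 4 [0000100]: clauses=TTTTTFF -> 0
  (every remaining row is evaluated the same way; all 128 results are listed next)
Full result column, 8 rows per line (x1,x2,x3,x4 fixed per line; x5,x6,x7 runs 000..111 left to right):
  rows 0-7 [x1,x2,x3,x4=0000]: 00000000  (ones: 0)
  rows 8-15 [x1,x2,x3,x4=0001]: 00000000  (ones: 0)
  rows 16-23 [x1,x2,x3,x4=0010]: 10100000  (ones: 2)
  rows 24-31 [x1,x2,x3,x4=0011]: 00000000  (ones: 0)
  rows 32-39 [x1,x2,x3,x4=0100]: 00000000  (ones: 0)
  rows 40-47 [x1,x2,x3,x4=0101]: 00000000  (ones: 0)
  rows 48-55 [x1,x2,x3,x4=0110]: 00000000  (ones: 0)
  rows 56-63 [x1,x2,x3,x4=0111]: 00000000  (ones: 0)
  rows 64-71 [x1,x2,x3,x4=1000]: 00000000  (ones: 0)
  rows 72-79 [x1,x2,x3,x4=1001]: 00000000  (ones: 0)
  rows 80-87 [x1,x2,x3,x4=1010]: 10100000  (ones: 2)
  rows 88-95 [x1,x2,x3,x4=1011]: 00000000  (ones: 0)
  rows 96-103 [x1,x2,x3,x4=1100]: 00000000  (ones: 0)
  rows 104-111 [x1,x2,x3,x4=1101]: 00000000  (ones: 0)
  rows 112-119 [x1,x2,x3,x4=1110]: 00001010  (ones: 2)
  rows 120-127 [x1,x2,x3,x4=1111]: 00000000  (ones: 0)
Satisfying assignments = 0+0+2+0+0+0+0+0+0+0+2+0+0+0+2+0 = 6

6
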